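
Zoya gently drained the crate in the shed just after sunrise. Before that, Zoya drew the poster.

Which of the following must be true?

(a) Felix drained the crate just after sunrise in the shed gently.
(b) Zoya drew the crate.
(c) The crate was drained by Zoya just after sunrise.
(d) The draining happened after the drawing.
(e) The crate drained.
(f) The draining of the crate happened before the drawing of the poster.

(c), (d), (e)

(a) Not entailed — the passage has Zoya draining the crate, not Felix.
(b) Not entailed — Zoya drew the poster, not the crate; the crate belongs to the draining event.
(c) Entailed — the original entails any weakening of itself; this just drops 'in the shed', 'gently'.
(d) Entailed — the narrative places the drawing before the draining.
(e) Entailed — 'Zoya drained the crate' is causative; it entails the inchoative 'the crate drained'.
(f) Not entailed — the narrative places the drawing before the draining, not after.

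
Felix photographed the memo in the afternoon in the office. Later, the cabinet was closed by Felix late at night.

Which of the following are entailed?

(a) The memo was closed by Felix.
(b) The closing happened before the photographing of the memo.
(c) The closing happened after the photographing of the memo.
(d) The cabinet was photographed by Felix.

(c)

(a) Not entailed — Felix closed the cabinet, not the memo; the memo belongs to the photographing event.
(b) Not entailed — the narrative places the photographing before the closing, not after.
(c) Entailed — the narrative places the photographing before the closing.
(d) Not entailed — Felix photographed the memo, not the cabinet; the cabinet belongs to the closing event.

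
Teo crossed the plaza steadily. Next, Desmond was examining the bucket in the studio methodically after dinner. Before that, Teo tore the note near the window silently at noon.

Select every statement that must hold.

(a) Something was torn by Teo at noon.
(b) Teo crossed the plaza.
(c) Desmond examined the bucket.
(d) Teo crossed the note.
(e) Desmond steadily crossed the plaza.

(a), (b), (c)

(a) Entailed — dropping 'silently', 'near the window' and generalizing the patient leaves a sub-description the original still satisfies.
(b) Entailed — dropping 'steadily' leaves a sub-description the original still satisfies.
(c) Entailed — 'examine' is an activity; 'was examining' entails that some examining happened, so 'examined' holds.
(d) Not entailed — Teo crossed the plaza, not the note; the note belongs to the tearing event.
(e) Not entailed — the passage has Teo crossing the plaza, not Desmond.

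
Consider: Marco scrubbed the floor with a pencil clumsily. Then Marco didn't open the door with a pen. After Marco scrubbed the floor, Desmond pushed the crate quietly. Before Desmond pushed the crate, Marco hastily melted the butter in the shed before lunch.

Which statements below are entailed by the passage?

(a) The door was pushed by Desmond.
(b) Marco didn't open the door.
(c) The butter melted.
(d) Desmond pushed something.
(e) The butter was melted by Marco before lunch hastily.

(c), (d), (e)

(a) Not entailed — Desmond pushed the crate, not the door; the door belongs to the opening event.
(b) Not entailed — dropping 'with a pen' under negation is not valid — the original leaves open that Marco opened the door some other way.
(c) Entailed — 'Marco melted the butter' is causative; it entails the inchoative 'the butter melted'.
(d) Entailed — dropping 'quietly' and generalizing the patient leaves a sub-description the original still satisfies.
(e) Entailed — every conjunct here is already in the original melting event.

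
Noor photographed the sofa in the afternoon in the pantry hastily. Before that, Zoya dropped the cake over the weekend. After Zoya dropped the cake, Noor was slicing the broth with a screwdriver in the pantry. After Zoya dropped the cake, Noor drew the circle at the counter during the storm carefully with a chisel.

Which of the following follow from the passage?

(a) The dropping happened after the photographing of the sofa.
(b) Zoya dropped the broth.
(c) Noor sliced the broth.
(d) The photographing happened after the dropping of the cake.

(d)

(a) Not entailed — the narrative places the dropping before the photographing, not after.
(b) Not entailed — Zoya dropped the cake, not the broth; the broth belongs to the slicing event.
(c) Not entailed — 'was slicing' is progressive on an accomplishment; it does not entail the completed 'sliced'.
(d) Entailed — the narrative places the dropping before the photographing.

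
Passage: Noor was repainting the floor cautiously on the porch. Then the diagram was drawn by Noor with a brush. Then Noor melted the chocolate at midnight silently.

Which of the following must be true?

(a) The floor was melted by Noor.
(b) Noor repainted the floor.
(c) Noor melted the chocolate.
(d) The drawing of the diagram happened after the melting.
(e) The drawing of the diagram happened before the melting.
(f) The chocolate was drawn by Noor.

(c), (e)

(a) Not entailed — Noor melted the chocolate, not the floor; the floor belongs to the repainting event.
(b) Not entailed — 'was repainting' is progressive on an accomplishment; it does not entail the completed 'repainted'.
(c) Entailed — the original entails any weakening of itself; this just drops 'at midnight', 'silently'.
(d) Not entailed — the narrative places the drawing before the melting, not after.
(e) Entailed — the narrative places the drawing before the melting.
(f) Not entailed — Noor drew the diagram, not the chocolate; the chocolate belongs to the melting event.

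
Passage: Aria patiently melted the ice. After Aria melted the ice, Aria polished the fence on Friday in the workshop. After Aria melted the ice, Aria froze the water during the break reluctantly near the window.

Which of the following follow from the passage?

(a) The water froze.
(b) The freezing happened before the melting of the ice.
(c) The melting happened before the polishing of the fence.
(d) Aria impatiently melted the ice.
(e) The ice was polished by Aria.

(a), (c)

(a) Entailed — 'Aria froze the water' is causative; it entails the inchoative 'the water froze'.
(b) Not entailed — the narrative places the melting before the freezing, not after.
(c) Entailed — the narrative places the melting before the polishing.
(d) Not entailed — 'impatiently' adds a manner not in (and inconsistent with) the original.
(e) Not entailed — Aria polished the fence, not the ice; the ice belongs to the melting event.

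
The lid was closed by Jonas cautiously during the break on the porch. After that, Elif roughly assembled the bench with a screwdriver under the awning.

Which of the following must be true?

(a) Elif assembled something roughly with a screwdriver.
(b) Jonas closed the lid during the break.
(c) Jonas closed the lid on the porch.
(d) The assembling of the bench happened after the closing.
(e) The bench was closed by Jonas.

(a), (b), (c), (d)

(a) Entailed — this follows by dropping conjuncts from the assembling event's description.
(b) Entailed — every conjunct here is already in the original closing event.
(c) Entailed — this follows by dropping conjuncts from the closing event's description.
(d) Entailed — the narrative places the closing before the assembling.
(e) Not entailed — Jonas closed the lid, not the bench; the bench belongs to the assembling event.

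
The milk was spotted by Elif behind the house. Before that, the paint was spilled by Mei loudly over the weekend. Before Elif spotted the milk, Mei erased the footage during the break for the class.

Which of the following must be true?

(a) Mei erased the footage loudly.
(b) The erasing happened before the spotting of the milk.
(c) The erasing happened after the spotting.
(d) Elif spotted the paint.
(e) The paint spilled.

(a) Not entailed — 'loudly' adds information not in the original event.
(b) Entailed — the narrative places the erasing before the spotting.
(c) Not entailed — the narrative places the erasing before the spotting, not after.
(d) Not entailed — Elif spotted the milk, not the paint; the paint belongs to the spilling event.
(e) Entailed — 'Mei spilled the paint' is causative; it entails the inchoative 'the paint spilled'.

(b), (e)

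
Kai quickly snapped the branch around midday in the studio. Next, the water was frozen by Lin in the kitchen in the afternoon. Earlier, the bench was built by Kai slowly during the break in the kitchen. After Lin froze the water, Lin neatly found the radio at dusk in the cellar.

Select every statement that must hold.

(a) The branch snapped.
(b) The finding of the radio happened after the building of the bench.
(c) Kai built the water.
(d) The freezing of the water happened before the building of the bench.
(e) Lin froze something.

(a), (b), (e)

(a) Entailed — 'Kai snapped the branch' is causative; it entails the inchoative 'the branch snapped'.
(b) Entailed — the narrative places the building before the finding.
(c) Not entailed — Kai built the bench, not the water; the water belongs to the freezing event.
(d) Not entailed — the narrative places the building before the freezing, not after.
(e) Entailed — this follows by dropping conjuncts from the freezing event's description.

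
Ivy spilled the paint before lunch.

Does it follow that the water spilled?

no

Nothing is said about any water; only the paint is affected.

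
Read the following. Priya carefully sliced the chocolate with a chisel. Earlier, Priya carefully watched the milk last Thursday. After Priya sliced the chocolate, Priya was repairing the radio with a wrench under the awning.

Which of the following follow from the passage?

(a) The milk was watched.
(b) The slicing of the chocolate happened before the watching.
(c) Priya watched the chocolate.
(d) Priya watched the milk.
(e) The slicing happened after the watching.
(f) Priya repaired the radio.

(a), (d), (e)

(a) Entailed — the original entails any weakening of itself; this just drops 'carefully', 'last Thursday' and generalizes the agent.
(b) Not entailed — the narrative places the watching before the slicing, not after.
(c) Not entailed — Priya watched the milk, not the chocolate; the chocolate belongs to the slicing event.
(d) Entailed — the original entails any weakening of itself; this just drops 'carefully', 'last Thursday'.
(e) Entailed — the narrative places the watching before the slicing.
(f) Not entailed — 'was repairing' is progressive on an accomplishment; it does not entail the completed 'repaired'.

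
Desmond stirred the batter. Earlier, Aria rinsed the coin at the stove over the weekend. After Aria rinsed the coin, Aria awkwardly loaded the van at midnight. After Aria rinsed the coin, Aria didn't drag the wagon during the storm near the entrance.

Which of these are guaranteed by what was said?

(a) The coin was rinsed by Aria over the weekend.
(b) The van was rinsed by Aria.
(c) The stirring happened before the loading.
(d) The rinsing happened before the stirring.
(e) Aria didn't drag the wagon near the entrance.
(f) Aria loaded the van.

(a) Entailed — dropping 'at the stove' leaves a sub-description the original still satisfies.
(b) Not entailed — Aria rinsed the coin, not the van; the van belongs to the loading event.
(c) Not entailed — the narrative doesn't order the stirring relative to the loading.
(d) Entailed — the narrative places the rinsing before the stirring.
(e) Not entailed — dropping 'during the storm' under negation is not valid — the original leaves open that Aria dragged the wagon some other way.
(f) Entailed — every conjunct here is already in the original loading event.

(a), (d), (f)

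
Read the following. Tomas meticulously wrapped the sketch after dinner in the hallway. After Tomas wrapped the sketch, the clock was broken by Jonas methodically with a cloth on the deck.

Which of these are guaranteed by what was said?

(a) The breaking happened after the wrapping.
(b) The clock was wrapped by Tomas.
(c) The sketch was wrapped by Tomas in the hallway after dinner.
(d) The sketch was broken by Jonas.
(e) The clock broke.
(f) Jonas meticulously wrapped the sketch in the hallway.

(a), (c), (e)

(a) Entailed — the narrative places the wrapping before the breaking.
(b) Not entailed — Tomas wrapped the sketch, not the clock; the clock belongs to the breaking event.
(c) Entailed — every conjunct here is already in the original wrapping event.
(d) Not entailed — Jonas broke the clock, not the sketch; the sketch belongs to the wrapping event.
(e) Entailed — 'Jonas broke the clock' is causative; it entails the inchoative 'the clock broke'.
(f) Not entailed — the passage has Tomas wrapping the sketch, not Jonas.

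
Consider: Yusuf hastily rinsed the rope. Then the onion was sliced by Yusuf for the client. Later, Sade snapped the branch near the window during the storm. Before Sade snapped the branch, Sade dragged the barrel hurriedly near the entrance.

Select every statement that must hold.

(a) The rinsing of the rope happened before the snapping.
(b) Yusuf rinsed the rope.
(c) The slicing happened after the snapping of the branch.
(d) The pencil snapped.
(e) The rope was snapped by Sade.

(a) Entailed — the narrative places the rinsing before the snapping.
(b) Entailed — every conjunct here is already in the original rinsing event.
(c) Not entailed — the narrative places the slicing before the snapping, not after.
(d) Not entailed — the branch is what snapped, not the pencil.
(e) Not entailed — Sade snapped the branch, not the rope; the rope belongs to the rinsing event.

(a), (b)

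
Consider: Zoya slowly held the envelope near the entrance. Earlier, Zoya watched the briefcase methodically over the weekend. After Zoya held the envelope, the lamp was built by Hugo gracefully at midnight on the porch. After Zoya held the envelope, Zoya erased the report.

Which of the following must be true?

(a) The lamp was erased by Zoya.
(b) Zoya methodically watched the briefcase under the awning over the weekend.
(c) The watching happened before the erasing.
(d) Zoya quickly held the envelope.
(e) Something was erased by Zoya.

(c), (e)

(a) Not entailed — Zoya erased the report, not the lamp; the lamp belongs to the building event.
(b) Not entailed — 'under the awning' adds information not in the original event.
(c) Entailed — the narrative places the watching before the erasing.
(d) Not entailed — 'quickly' adds a manner not in (and inconsistent with) the original.
(e) Entailed — the original entails any weakening of itself; this just generalizes the patient.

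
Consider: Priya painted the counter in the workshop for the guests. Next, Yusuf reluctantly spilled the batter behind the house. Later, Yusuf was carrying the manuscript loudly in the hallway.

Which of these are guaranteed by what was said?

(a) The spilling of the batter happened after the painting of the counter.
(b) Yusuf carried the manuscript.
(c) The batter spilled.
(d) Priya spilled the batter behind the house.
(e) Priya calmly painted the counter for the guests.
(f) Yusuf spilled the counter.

(a), (b), (c)

(a) Entailed — the narrative places the painting before the spilling.
(b) Entailed — 'carry' is an activity; 'was carrying' entails that some carrying happened, so 'carried' holds.
(c) Entailed — 'Yusuf spilled the batter' is causative; it entails the inchoative 'the batter spilled'.
(d) Not entailed — the passage has Yusuf spilling the batter, not Priya.
(e) Not entailed — 'calmly' adds information not in the original event.
(f) Not entailed — Yusuf spilled the batter, not the counter; the counter belongs to the painting event.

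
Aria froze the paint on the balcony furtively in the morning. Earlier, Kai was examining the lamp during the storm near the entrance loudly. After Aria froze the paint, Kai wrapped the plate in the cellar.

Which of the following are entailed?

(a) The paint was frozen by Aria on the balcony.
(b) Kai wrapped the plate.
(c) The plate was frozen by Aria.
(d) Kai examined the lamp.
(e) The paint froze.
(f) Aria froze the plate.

(a), (b), (d), (e)

(a) Entailed — this follows by dropping conjuncts from the freezing event's description.
(b) Entailed — dropping 'in the cellar' leaves a sub-description the original still satisfies.
(c) Not entailed — Aria froze the paint, not the plate; the plate belongs to the wrapping event.
(d) Entailed — 'examine' is an activity; 'was examining' entails that some examining happened, so 'examined' holds.
(e) Entailed — 'Aria froze the paint' is causative; it entails the inchoative 'the paint froze'.
(f) Not entailed — Aria froze the paint, not the plate; the plate belongs to the wrapping event.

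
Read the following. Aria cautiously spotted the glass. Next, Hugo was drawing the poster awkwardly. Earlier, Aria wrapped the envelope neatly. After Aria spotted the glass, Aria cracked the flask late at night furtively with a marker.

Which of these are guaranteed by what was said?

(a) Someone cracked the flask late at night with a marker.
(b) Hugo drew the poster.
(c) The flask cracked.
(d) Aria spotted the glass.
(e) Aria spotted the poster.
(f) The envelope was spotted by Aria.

(a), (c), (d)

(a) Entailed — this follows by dropping conjuncts from the cracking event's description.
(b) Not entailed — 'was drawing' is progressive on an accomplishment; it does not entail the completed 'drew'.
(c) Entailed — 'Aria cracked the flask' is causative; it entails the inchoative 'the flask cracked'.
(d) Entailed — this follows by dropping conjuncts from the spotting event's description.
(e) Not entailed — Aria spotted the glass, not the poster; the poster belongs to the drawing event.
(f) Not entailed — Aria spotted the glass, not the envelope; the envelope belongs to the wrapping event.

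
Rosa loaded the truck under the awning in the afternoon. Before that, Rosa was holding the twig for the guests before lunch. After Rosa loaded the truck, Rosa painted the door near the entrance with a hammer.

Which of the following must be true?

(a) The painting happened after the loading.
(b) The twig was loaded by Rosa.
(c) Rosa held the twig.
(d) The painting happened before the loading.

(a), (c)

(a) Entailed — the narrative places the loading before the painting.
(b) Not entailed — Rosa loaded the truck, not the twig; the twig belongs to the holding event.
(c) Entailed — 'hold' is an activity; 'was holding' entails that some holding happened, so 'held' holds.
(d) Not entailed — the narrative places the loading before the painting, not after.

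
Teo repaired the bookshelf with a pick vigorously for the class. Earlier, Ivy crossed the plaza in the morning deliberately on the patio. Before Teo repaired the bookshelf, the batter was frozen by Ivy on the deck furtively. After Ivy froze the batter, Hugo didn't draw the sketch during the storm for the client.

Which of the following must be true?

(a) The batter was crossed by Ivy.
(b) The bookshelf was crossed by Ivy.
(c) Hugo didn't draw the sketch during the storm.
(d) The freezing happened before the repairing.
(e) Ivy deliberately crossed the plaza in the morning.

(a) Not entailed — Ivy crossed the plaza, not the batter; the batter belongs to the freezing event.
(b) Not entailed — Ivy crossed the plaza, not the bookshelf; the bookshelf belongs to the repairing event.
(c) Not entailed — dropping 'for the client' under negation is not valid — the original leaves open that Hugo drew the sketch some other way.
(d) Entailed — the narrative places the freezing before the repairing.
(e) Entailed — every conjunct here is already in the original crossing event.

(d), (e)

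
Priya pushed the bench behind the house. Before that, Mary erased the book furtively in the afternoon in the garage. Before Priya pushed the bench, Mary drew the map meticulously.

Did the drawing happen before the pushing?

yes

The narrative orders the drawing before the pushing.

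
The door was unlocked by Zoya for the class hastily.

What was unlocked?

the door

'the door' marks the patient of the unlocking event.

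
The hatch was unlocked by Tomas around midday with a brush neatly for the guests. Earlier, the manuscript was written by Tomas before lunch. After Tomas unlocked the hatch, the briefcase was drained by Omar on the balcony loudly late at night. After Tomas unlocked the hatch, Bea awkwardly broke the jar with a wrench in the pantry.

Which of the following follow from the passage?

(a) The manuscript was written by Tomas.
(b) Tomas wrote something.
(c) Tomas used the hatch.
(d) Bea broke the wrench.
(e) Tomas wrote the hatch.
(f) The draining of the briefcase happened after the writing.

(a), (b), (f)

(a) Entailed — this follows by dropping conjuncts from the writing event's description.
(b) Entailed — dropping 'before lunch' and generalizing the patient leaves a sub-description the original still satisfies.
(c) Not entailed — the hatch is the patient, not an instrument — Tomas used a brush.
(d) Not entailed — the wrench is the instrument, not what was broken.
(e) Not entailed — Tomas wrote the manuscript, not the hatch; the hatch belongs to the unlocking event.
(f) Entailed — the narrative places the writing before the draining.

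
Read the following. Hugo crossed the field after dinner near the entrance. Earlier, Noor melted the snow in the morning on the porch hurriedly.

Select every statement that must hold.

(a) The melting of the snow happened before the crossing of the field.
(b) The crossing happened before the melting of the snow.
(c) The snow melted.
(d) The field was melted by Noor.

(a) Entailed — the narrative places the melting before the crossing.
(b) Not entailed — the narrative places the melting before the crossing, not after.
(c) Entailed — 'Noor melted the snow' is causative; it entails the inchoative 'the snow melted'.
(d) Not entailed — Noor melted the snow, not the field; the field belongs to the crossing event.

(a), (c)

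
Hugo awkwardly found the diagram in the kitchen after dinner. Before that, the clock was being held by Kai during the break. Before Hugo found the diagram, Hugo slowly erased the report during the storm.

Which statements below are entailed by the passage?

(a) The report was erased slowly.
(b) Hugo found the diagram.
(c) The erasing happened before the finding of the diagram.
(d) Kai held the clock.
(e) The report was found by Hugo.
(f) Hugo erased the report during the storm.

(a) Entailed — the original entails any weakening of itself; this just drops 'during the storm' and generalizes the agent.
(b) Entailed — every conjunct here is already in the original finding event.
(c) Entailed — the narrative places the erasing before the finding.
(d) Entailed — 'hold' is an activity; 'was holding' entails that some holding happened, so 'held' holds.
(e) Not entailed — Hugo found the diagram, not the report; the report belongs to the erasing event.
(f) Entailed — this follows by dropping conjuncts from the erasing event's description.

(a), (b), (c), (d), (f)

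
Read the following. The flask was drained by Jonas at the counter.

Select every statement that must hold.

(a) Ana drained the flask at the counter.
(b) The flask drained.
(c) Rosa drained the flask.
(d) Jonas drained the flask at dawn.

(a) Not entailed — the passage has Jonas draining the flask, not Ana.
(b) Entailed — 'Jonas drained the flask' is causative; it entails the inchoative 'the flask drained'.
(c) Not entailed — the passage has Jonas draining the flask, not Rosa.
(d) Not entailed — 'at dawn' adds information not in the original event.

(b)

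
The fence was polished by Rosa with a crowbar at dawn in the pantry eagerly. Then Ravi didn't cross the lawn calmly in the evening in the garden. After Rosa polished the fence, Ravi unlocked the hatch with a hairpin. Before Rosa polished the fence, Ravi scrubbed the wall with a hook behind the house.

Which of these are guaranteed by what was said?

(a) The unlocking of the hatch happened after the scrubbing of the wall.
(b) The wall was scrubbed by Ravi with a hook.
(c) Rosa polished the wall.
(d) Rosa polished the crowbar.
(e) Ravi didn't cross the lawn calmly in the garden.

(a) Entailed — the narrative places the scrubbing before the unlocking.
(b) Entailed — the original entails any weakening of itself; this just drops 'behind the house'.
(c) Not entailed — Rosa polished the fence, not the wall; the wall belongs to the scrubbing event.
(d) Not entailed — the crowbar is the instrument, not what was polished.
(e) Not entailed — dropping 'in the evening' under negation is not valid — the original leaves open that Ravi crossed the lawn some other way.

(a), (b)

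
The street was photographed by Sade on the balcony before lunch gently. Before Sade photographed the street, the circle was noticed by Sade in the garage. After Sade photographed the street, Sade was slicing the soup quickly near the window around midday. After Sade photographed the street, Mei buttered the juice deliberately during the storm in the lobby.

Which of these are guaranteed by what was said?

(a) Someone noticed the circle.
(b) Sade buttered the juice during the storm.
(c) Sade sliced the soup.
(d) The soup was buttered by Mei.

(a) Entailed — this follows by dropping conjuncts from the noticing event's description.
(b) Not entailed — the passage has Mei buttering the juice, not Sade.
(c) Not entailed — 'was slicing' is progressive on an accomplishment; it does not entail the completed 'sliced'.
(d) Not entailed — Mei buttered the juice, not the soup; the soup belongs to the slicing event.

(a)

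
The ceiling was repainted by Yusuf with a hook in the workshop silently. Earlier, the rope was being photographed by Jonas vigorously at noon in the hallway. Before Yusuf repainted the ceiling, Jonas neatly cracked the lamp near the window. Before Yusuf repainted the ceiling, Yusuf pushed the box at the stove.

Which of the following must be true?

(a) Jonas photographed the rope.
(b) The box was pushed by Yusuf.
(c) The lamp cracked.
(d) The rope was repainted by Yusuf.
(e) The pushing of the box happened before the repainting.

(a) Not entailed — 'was photographing' is progressive on an accomplishment; it does not entail the completed 'photographed'.
(b) Entailed — the original entails any weakening of itself; this just drops 'at the stove'.
(c) Entailed — 'Jonas cracked the lamp' is causative; it entails the inchoative 'the lamp cracked'.
(d) Not entailed — Yusuf repainted the ceiling, not the rope; the rope belongs to the photographing event.
(e) Entailed — the narrative places the pushing before the repainting.

(b), (c), (e)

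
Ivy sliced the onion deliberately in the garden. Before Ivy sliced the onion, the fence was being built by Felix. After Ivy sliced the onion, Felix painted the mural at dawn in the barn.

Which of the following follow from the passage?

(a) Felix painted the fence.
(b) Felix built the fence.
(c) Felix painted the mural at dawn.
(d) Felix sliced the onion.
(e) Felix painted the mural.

(c), (e)

(a) Not entailed — Felix painted the mural, not the fence; the fence belongs to the building event.
(b) Not entailed — 'was building' is progressive on an accomplishment; it does not entail the completed 'built'.
(c) Entailed — every conjunct here is already in the original painting event.
(d) Not entailed — the passage has Ivy slicing the onion, not Felix.
(e) Entailed — this follows by dropping conjuncts from the painting event's description.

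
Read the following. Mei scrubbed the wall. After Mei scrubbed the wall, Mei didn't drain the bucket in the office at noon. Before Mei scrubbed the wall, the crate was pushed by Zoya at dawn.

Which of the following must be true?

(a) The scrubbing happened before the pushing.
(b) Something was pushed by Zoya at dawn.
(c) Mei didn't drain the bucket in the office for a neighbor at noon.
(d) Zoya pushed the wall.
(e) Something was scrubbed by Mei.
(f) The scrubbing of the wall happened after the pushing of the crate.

(a) Not entailed — the narrative places the pushing before the scrubbing, not after.
(b) Entailed — this follows by dropping conjuncts from the pushing event's description.
(c) Entailed — under negation, adding a further restriction is entailed: if no such draining event occurred, none occurred for a neighbor either.
(d) Not entailed — Zoya pushed the crate, not the wall; the wall belongs to the scrubbing event.
(e) Entailed — the original entails any weakening of itself; this just generalizes the patient.
(f) Entailed — the narrative places the pushing before the scrubbing.

(b), (c), (e), (f)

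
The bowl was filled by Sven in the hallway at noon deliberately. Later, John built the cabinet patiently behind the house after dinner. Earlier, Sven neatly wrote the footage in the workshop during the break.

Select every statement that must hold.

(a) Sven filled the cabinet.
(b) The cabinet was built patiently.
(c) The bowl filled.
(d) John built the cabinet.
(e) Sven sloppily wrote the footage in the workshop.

(a) Not entailed — Sven filled the bowl, not the cabinet; the cabinet belongs to the building event.
(b) Entailed — this follows by dropping conjuncts from the building event's description.
(c) Entailed — 'Sven filled the bowl' is causative; it entails the inchoative 'the bowl filled'.
(d) Entailed — every conjunct here is already in the original building event.
(e) Not entailed — 'sloppily' adds a manner not in (and inconsistent with) the original.

(b), (c), (d)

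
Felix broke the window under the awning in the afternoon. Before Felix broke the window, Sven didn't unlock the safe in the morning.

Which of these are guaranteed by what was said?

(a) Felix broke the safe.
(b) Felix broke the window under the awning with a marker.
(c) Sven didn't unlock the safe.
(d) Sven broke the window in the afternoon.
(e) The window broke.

(e)

(a) Not entailed — Felix broke the window, not the safe; the safe belongs to the unlocking event.
(b) Not entailed — 'with a marker' adds information not in the original event.
(c) Not entailed — dropping 'in the morning' under negation is not valid — the original leaves open that Sven unlocked the safe some other way.
(d) Not entailed — the passage has Felix breaking the window, not Sven.
(e) Entailed — 'Felix broke the window' is causative; it entails the inchoative 'the window broke'.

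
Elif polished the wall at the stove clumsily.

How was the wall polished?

'clumsily' marks the manner of the polishing event.

clumsily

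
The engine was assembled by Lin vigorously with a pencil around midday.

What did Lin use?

a pencil

'with a pencil' marks the instrument of the assembling event.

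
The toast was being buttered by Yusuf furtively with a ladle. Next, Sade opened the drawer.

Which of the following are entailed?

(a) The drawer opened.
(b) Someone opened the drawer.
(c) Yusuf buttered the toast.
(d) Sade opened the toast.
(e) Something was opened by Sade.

(a), (b), (e)

(a) Entailed — 'Sade opened the drawer' is causative; it entails the inchoative 'the drawer opened'.
(b) Entailed — generalizing the agent leaves a sub-description the original still satisfies.
(c) Not entailed — 'was buttering' is progressive on an accomplishment; it does not entail the completed 'buttered'.
(d) Not entailed — Sade opened the drawer, not the toast; the toast belongs to the buttering event.
(e) Entailed — this follows by dropping conjuncts from the opening event's description.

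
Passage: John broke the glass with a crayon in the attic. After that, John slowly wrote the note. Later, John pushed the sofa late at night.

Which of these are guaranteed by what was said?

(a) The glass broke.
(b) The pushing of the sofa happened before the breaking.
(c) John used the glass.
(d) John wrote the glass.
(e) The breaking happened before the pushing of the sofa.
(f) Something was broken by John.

(a), (e), (f)

(a) Entailed — 'John broke the glass' is causative; it entails the inchoative 'the glass broke'.
(b) Not entailed — the narrative places the breaking before the pushing, not after.
(c) Not entailed — the glass is the patient, not an instrument — John used a crayon.
(d) Not entailed — John wrote the note, not the glass; the glass belongs to the breaking event.
(e) Entailed — the narrative places the breaking before the pushing.
(f) Entailed — the original entails any weakening of itself; this just drops 'in the attic', 'with a crayon' and generalizes the patient.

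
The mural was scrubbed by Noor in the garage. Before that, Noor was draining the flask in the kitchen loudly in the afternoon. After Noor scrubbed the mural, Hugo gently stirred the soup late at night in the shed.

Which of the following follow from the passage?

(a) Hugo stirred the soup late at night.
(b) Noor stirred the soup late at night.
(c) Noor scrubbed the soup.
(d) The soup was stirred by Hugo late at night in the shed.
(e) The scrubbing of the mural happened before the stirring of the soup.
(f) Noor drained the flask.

(a), (d), (e)

(a) Entailed — every conjunct here is already in the original stirring event.
(b) Not entailed — the passage has Hugo stirring the soup, not Noor.
(c) Not entailed — Noor scrubbed the mural, not the soup; the soup belongs to the stirring event.
(d) Entailed — this follows by dropping conjuncts from the stirring event's description.
(e) Entailed — the narrative places the scrubbing before the stirring.
(f) Not entailed — 'was draining' is progressive on an accomplishment; it does not entail the completed 'drained'.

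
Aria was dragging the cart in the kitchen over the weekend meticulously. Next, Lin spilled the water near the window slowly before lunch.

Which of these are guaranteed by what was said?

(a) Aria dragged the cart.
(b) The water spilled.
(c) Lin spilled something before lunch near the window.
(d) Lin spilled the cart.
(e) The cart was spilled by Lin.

(a), (b), (c)

(a) Entailed — 'drag' is an activity; 'was dragging' entails that some dragging happened, so 'dragged' holds.
(b) Entailed — 'Lin spilled the water' is causative; it entails the inchoative 'the water spilled'.
(c) Entailed — dropping 'slowly' and generalizing the patient leaves a sub-description the original still satisfies.
(d) Not entailed — Lin spilled the water, not the cart; the cart belongs to the dragging event.
(e) Not entailed — Lin spilled the water, not the cart; the cart belongs to the dragging event.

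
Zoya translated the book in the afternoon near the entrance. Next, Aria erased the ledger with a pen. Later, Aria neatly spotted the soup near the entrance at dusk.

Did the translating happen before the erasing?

yes

The narrative orders the translating before the erasing.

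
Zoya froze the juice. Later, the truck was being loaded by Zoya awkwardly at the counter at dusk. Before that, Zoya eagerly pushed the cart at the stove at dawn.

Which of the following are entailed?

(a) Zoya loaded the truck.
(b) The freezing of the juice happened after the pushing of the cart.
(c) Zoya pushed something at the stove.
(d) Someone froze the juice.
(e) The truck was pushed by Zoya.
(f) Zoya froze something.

(c), (d), (f)

(a) Not entailed — 'was loading' is progressive on an accomplishment; it does not entail the completed 'loaded'.
(b) Not entailed — the narrative doesn't order the pushing relative to the freezing.
(c) Entailed — this follows by dropping conjuncts from the pushing event's description.
(d) Entailed — the original entails any weakening of itself; this just generalizes the agent.
(e) Not entailed — Zoya pushed the cart, not the truck; the truck belongs to the loading event.
(f) Entailed — every conjunct here is already in the original freezing event.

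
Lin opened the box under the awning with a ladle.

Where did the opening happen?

'under the awning' marks the location of the opening event.

under the awning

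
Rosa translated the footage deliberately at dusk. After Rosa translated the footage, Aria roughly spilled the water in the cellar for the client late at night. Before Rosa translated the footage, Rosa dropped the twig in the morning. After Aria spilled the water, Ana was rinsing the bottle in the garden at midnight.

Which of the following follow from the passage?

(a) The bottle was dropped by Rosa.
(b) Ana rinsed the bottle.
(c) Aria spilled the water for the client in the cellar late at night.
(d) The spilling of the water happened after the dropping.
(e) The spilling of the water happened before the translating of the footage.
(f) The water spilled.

(a) Not entailed — Rosa dropped the twig, not the bottle; the bottle belongs to the rinsing event.
(b) Entailed — 'rinse' is an activity; 'was rinsing' entails that some rinsing happened, so 'rinsed' holds.
(c) Entailed — this follows by dropping conjuncts from the spilling event's description.
(d) Entailed — the narrative places the dropping before the spilling.
(e) Not entailed — the narrative places the translating before the spilling, not after.
(f) Entailed — 'Aria spilled the water' is causative; it entails the inchoative 'the water spilled'.

(b), (c), (d), (f)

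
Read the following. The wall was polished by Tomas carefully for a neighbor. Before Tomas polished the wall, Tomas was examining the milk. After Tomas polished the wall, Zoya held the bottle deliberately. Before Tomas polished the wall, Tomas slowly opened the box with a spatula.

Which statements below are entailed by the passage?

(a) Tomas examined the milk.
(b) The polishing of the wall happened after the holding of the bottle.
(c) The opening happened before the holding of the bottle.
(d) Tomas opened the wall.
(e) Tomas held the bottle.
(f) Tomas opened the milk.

(a), (c)

(a) Entailed — 'examine' is an activity; 'was examining' entails that some examining happened, so 'examined' holds.
(b) Not entailed — the narrative places the polishing before the holding, not after.
(c) Entailed — the narrative places the opening before the holding.
(d) Not entailed — Tomas opened the box, not the wall; the wall belongs to the polishing event.
(e) Not entailed — the passage has Zoya holding the bottle, not Tomas.
(f) Not entailed — Tomas opened the box, not the milk; the milk belongs to the examining event.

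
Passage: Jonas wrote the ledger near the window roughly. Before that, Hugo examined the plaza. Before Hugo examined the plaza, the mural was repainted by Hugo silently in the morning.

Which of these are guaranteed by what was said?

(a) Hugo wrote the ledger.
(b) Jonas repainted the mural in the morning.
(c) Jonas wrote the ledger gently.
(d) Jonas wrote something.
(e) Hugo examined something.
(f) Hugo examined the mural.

(a) Not entailed — the passage has Jonas writing the ledger, not Hugo.
(b) Not entailed — the passage has Hugo repainting the mural, not Jonas.
(c) Not entailed — 'gently' adds a manner not in (and inconsistent with) the original.
(d) Entailed — this follows by dropping conjuncts from the writing event's description.
(e) Entailed — this follows by dropping conjuncts from the examining event's description.
(f) Not entailed — Hugo examined the plaza, not the mural; the mural belongs to the repainting event.

(d), (e)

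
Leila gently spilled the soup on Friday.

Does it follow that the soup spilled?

yes

'Leila spilled the soup' is the causative; it entails the inchoative 'the soup spilled'.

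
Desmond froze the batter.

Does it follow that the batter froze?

'Desmond froze the batter' is the causative; it entails the inchoative 'the batter froze'.

yes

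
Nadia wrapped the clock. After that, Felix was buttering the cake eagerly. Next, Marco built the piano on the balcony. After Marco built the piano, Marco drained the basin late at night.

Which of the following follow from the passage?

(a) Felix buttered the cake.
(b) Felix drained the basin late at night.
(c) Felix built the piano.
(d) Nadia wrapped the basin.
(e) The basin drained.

(e)

(a) Not entailed — 'was buttering' is progressive on an accomplishment; it does not entail the completed 'buttered'.
(b) Not entailed — the passage has Marco draining the basin, not Felix.
(c) Not entailed — the passage has Marco building the piano, not Felix.
(d) Not entailed — Nadia wrapped the clock, not the basin; the basin belongs to the draining event.
(e) Entailed — 'Marco drained the basin' is causative; it entails the inchoative 'the basin drained'.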